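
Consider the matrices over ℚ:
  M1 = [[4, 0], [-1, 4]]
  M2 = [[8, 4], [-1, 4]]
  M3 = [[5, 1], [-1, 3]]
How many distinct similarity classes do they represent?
2 classes: {M1, M3}, {M2}

Characteristic polynomials: χ_{M1} = (x - 4)^2, χ_{M2} = (x - 6)^2, χ_{M3} = (x - 4)^2.

{M1, M3}: invariant factors (x - 4)^2.

{M2}: invariant factors (x - 6)^2.

Matrices are similar if and only if their invariant-factor lists agree; the partition into similarity classes is {M1, M3}, {M2}.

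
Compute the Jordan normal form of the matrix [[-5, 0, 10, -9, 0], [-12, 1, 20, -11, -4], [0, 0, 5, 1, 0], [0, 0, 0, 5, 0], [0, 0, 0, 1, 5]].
J = [[-5, 0, 0, 0, 0], [0, 1, 0, 0, 0], [0, 0, 5, 1, 0], [0, 0, 0, 5, 0], [0, 0, 0, 0, 5]]

The characteristic polynomial is det(xI - A) = (x - 5)^3(x - 1)(x + 5), so the eigenvalues are -5 (algebraic multiplicity 1), 1 (algebraic multiplicity 1), 5 (algebraic multiplicity 3).

For λ = -5: algebraic multiplicity 1 gives one 1×1 block.

For λ = 1: algebraic multiplicity 1 gives one 1×1 block.

For λ = 5: rank(A - 5I) = 3, rank((A - 5I)^2) = 2. The eigenspace has dimension 5 - 3 = 2, so there are 2 Jordan blocks; the rank sequence gives block sizes [2, 1].

Assembling the blocks gives the Jordan form J above.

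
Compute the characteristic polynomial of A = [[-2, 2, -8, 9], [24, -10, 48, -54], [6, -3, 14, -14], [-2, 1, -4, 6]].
χ_A(x) = (x - 2)^4

xI - A = [[x + 2, -2, 8, -9], [-24, x + 10, -48, 54], [-6, 3, x - 14, 14], [2, -1, 4, x - 6]].

Expanding det(xI - A) along the first row:
det(xI - A) = + (x + 2)·det([[x + 10, -48, 54], [3, x - 14, 14], [-1, 4, x - 6]]) - (-2)·det([[-24, -48, 54], [-6, x - 14, 14], [2, 4, x - 6]]) + (8)·det([[-24, x + 10, 54], [-6, 3, 14], [2, -1, x - 6]]) - (-9)·det([[-24, x + 10, -48], [-6, 3, x - 14], [2, -1, 4]]).

Evaluating gives χ_A(x) = x^4 - 8x^3 + 24x^2 - 32x + 16 = (x - 2)^4.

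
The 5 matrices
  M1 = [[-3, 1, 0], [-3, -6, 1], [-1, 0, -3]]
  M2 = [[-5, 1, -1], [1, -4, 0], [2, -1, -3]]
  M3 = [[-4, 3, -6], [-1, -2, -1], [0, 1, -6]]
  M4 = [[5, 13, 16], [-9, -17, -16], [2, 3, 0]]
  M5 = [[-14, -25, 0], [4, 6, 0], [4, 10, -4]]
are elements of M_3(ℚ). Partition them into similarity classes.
2 classes: {M1, M2, M3, M4}, {M5}

Characteristic polynomials: χ_{M1} = (x + 4)^3, χ_{M2} = (x + 4)^3, χ_{M3} = (x + 4)^3, χ_{M4} = (x + 4)^3, χ_{M5} = (x + 4)^3.

{M1, M2, M3, M4}: invariant factors (x + 4)^3.

{M5}: invariant factors x + 4, (x + 4)^2.

Matrices are similar if and only if their invariant-factor lists agree; the partition into similarity classes is {M1, M2, M3, M4}, {M5}.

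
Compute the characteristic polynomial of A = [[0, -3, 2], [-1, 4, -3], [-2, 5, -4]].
xI - A = [[x, 3, -2], [1, x - 4, 3], [2, -5, x + 4]].

Expanding det(xI - A) along the first row:
det(xI - A) = + (x)·det([[x - 4, 3], [-5, x + 4]]) - (3)·det([[1, 3], [2, x + 4]]) + (-2)·det([[1, x - 4], [2, -5]]).

Evaluating gives χ_A(x) = x^3.

χ_A(x) = x^3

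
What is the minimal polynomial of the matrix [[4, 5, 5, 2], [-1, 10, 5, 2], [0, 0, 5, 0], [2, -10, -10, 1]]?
m_A(x) = (x - 5)^2

The characteristic polynomial factors as (x - 5)^4. The minimal polynomial is ∏(x - λ)^{k_λ} where k_λ is the size of the largest Jordan block at λ.

For λ = 5: rank(A - 5I) = 1, and the largest Jordan block has size 2 (the smallest k with rank((A - 5I)^k) = rank((A - 5I)^(k+1))).

So m_A(x) = (x - 5)^2.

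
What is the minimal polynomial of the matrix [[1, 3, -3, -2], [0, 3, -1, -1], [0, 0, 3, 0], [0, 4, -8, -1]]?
The characteristic polynomial factors as (x - 3)(x - 1)^3. The minimal polynomial is ∏(x - λ)^{k_λ} where k_λ is the size of the largest Jordan block at λ.

For λ = 1: rank(A - I) = 3, and the largest Jordan block has size 3 (the smallest k with rank((A - I)^k) = rank((A - I)^(k+1))).
For λ = 3: rank(A - 3I) = 3, and the largest Jordan block has size 1 (the smallest k with rank((A - 3I)^k) = rank((A - 3I)^(k+1))).

So m_A(x) = (x - 3)(x - 1)^3.

m_A(x) = (x - 3)(x - 1)^3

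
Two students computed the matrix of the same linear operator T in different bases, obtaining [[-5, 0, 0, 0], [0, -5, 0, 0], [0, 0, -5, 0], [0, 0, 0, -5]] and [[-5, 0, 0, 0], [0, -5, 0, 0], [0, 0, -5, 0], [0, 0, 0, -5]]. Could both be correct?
Yes.

Two matrices over a field are similar if and only if they have the same invariant factors.

Both A and B have characteristic polynomial (x + 5)^4 and minimal polynomial x + 5. Computing further, both have invariant factors x + 5, x + 5, x + 5, x + 5. Hence A and B are similar.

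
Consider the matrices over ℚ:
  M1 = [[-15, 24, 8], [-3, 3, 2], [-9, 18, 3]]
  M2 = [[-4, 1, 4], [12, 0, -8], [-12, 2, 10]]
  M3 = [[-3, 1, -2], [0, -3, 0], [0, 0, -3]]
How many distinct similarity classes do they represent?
2 classes: {M1, M3}, {M2}

Characteristic polynomials: χ_{M1} = (x + 3)^3, χ_{M2} = (x - 2)^3, χ_{M3} = (x + 3)^3.

{M1, M3}: invariant factors x + 3, (x + 3)^2.

{M2}: invariant factors x - 2, (x - 2)^2.

Matrices are similar if and only if their invariant-factor lists agree; the partition into similarity classes is {M1, M3}, {M2}.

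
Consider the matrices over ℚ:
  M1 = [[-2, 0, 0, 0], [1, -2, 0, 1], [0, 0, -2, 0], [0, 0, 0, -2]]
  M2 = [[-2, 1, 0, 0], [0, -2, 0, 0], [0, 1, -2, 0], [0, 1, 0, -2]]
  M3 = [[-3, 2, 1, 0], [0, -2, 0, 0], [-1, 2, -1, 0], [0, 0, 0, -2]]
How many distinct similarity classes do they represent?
Characteristic polynomials: χ_{M1} = (x + 2)^4, χ_{M2} = (x + 2)^4, χ_{M3} = (x + 2)^4.

{M1, M2, M3}: invariant factors x + 2, x + 2, (x + 2)^2.

Matrices are similar if and only if their invariant-factor lists agree; the partition into similarity classes is {M1, M2, M3}.

1 class: {M1, M2, M3}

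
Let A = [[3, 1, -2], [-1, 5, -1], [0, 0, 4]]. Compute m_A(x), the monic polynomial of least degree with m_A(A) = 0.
The characteristic polynomial factors as (x - 4)^3. The minimal polynomial is ∏(x - λ)^{k_λ} where k_λ is the size of the largest Jordan block at λ.

For λ = 4: rank(A - 4I) = 2, and the largest Jordan block has size 3 (the smallest k with rank((A - 4I)^k) = rank((A - 4I)^(k+1))).

So m_A(x) = (x - 4)^3.

m_A(x) = (x - 4)^3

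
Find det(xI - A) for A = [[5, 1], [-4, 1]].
xI - A = [[x - 5, -1], [4, x - 1]].

Expanding det(xI - A) along the first row:
det(xI - A) = + (x - 5)·det([[x - 1]]) - (-1)·det([[4]]).

Evaluating gives χ_A(x) = x^2 - 6x + 9 = (x - 3)^2.

χ_A(x) = (x - 3)^2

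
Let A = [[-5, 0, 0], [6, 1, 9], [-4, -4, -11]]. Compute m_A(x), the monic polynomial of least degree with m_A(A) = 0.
The characteristic polynomial factors as (x + 5)^3. The minimal polynomial is ∏(x - λ)^{k_λ} where k_λ is the size of the largest Jordan block at λ.

For λ = -5: rank(A + 5I) = 1, and the largest Jordan block has size 2 (the smallest k with rank((A + 5I)^k) = rank((A + 5I)^(k+1))).

So m_A(x) = (x + 5)^2.

m_A(x) = (x + 5)^2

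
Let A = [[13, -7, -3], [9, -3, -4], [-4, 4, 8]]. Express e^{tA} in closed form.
e^{tA} = [[(-t^2 + 7*t + 1)*e^{6*t}, t*(t - 7)*e^{6*t}, t*(t - 6)*e^{6*t}/2], [t*(9 - t)*e^{6*t}, (t^2 - 9*t + 1)*e^{6*t}, t*(t - 8)*e^{6*t}/2], [-4*t*e^{6*t}, 4*t*e^{6*t}, (2*t + 1)*e^{6*t}]]

A has Jordan form J = [[6, 1, 0], [0, 6, 1], [0, 0, 6]] with A = PJP^{-1}, so e^{tA} = P e^{tJ} P^{-1}.

For a Jordan block J_k(λ), e^{tJ_k(λ)} = e^{λt} · (I + tN + t^2 N^2/2! + ... + t^{k-1} N^{k-1}/(k-1)!) where N is the nilpotent superdiagonal part.

Assembling the blocks and conjugating back gives the entries of e^{tA} as shown above.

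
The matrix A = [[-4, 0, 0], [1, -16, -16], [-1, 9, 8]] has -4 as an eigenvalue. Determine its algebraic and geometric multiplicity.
algebraic multiplicity 3, geometric multiplicity 1

The characteristic polynomial is (x + 4)^3, so the factor x + 4 appears with exponent 3: the algebraic multiplicity is 3.

rank(A + 4I) = 2, so the eigenspace has dimension 3 - 2 = 1: the geometric multiplicity is 1.

Since 1 < 3, A is not diagonalizable.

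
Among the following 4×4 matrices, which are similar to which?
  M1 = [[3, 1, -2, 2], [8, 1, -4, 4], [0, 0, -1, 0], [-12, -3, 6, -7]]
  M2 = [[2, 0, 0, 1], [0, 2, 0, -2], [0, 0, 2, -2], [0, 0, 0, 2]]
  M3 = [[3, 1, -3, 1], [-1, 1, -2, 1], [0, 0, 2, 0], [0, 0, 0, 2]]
Characteristic polynomials: χ_{M1} = (x + 1)^4, χ_{M2} = (x - 2)^4, χ_{M3} = (x - 2)^4.

{M1}: invariant factors x + 1, x + 1, (x + 1)^2.

{M2}: invariant factors x - 2, x - 2, (x - 2)^2.

{M3}: invariant factors x - 2, (x - 2)^3.

Matrices are similar if and only if their invariant-factor lists agree; the partition into similarity classes is {M1}, {M2}, {M3}.

3 classes: {M1}, {M2}, {M3}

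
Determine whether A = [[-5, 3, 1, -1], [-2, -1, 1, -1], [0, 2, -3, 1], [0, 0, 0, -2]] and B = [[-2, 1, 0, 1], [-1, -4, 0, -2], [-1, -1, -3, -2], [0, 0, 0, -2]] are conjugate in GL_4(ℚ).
Both have characteristic polynomial (x + 2)(x + 3)^3, but the minimal polynomial of A is (x + 2)(x + 3)^3 while the minimal polynomial of B is (x + 2)(x + 3)^2. The minimal polynomial is a similarity invariant, so A and B are not similar.

No.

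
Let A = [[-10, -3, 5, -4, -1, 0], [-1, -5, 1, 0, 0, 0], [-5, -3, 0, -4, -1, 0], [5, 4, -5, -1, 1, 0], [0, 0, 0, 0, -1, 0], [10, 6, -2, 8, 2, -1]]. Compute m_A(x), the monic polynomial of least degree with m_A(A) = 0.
m_A(x) = (x + 1)^2(x + 5)^3

The characteristic polynomial factors as (x + 1)^3(x + 5)^3. The minimal polynomial is ∏(x - λ)^{k_λ} where k_λ is the size of the largest Jordan block at λ.

For λ = -5: rank(A + 5I) = 5, and the largest Jordan block has size 3 (the smallest k with rank((A + 5I)^k) = rank((A + 5I)^(k+1))).
For λ = -1: rank(A + I) = 4, and the largest Jordan block has size 2 (the smallest k with rank((A + I)^k) = rank((A + I)^(k+1))).

So m_A(x) = (x + 1)^2(x + 5)^3.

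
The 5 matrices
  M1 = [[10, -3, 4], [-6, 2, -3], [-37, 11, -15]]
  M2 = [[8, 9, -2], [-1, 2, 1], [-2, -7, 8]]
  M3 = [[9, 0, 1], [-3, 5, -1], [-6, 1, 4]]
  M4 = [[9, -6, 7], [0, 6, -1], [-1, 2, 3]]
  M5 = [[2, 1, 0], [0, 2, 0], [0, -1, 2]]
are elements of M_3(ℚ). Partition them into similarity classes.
Characteristic polynomials: χ_{M1} = (x + 1)^3, χ_{M2} = (x - 6)^3, χ_{M3} = (x - 6)^3, χ_{M4} = (x - 6)^3, χ_{M5} = (x - 2)^3.

{M1}: invariant factors (x + 1)^3.

{M2, M3, M4}: invariant factors (x - 6)^3.

{M5}: invariant factors x - 2, (x - 2)^2.

Matrices are similar if and only if their invariant-factor lists agree; the partition into similarity classes is {M1}, {M2, M3, M4}, {M5}.

3 classes: {M1}, {M2, M3, M4}, {M5}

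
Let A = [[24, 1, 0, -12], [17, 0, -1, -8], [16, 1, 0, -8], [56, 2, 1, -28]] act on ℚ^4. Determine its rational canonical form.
The invariant factors of A (the non-unit diagonal entries of the Smith normal form of xI - A over ℚ[x]) are (x^2 + 2x + 2)^2, each dividing the next. The characteristic polynomial is their product, (x^2 + 2x + 2)^2.

The rational canonical form is the block-diagonal matrix of companion matrices C(f_i):
R = [[0, 0, 0, -4], [1, 0, 0, -8], [0, 1, 0, -8], [0, 0, 1, -4]].

Note the characteristic polynomial does not split into linear factors over ℚ, so A has no Jordan form over ℚ; the rational canonical form exists over any field.

R = [[0, 0, 0, -4], [1, 0, 0, -8], [0, 1, 0, -8], [0, 0, 1, -4]]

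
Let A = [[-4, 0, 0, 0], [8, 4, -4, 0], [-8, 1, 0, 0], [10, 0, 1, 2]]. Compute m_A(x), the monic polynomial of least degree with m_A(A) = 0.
m_A(x) = (x - 2)^3(x + 4)

The characteristic polynomial factors as (x - 2)^3(x + 4). The minimal polynomial is ∏(x - λ)^{k_λ} where k_λ is the size of the largest Jordan block at λ.

For λ = -4: rank(A + 4I) = 3, and the largest Jordan block has size 1 (the smallest k with rank((A + 4I)^k) = rank((A + 4I)^(k+1))).
For λ = 2: rank(A - 2I) = 3, and the largest Jordan block has size 3 (the smallest k with rank((A - 2I)^k) = rank((A - 2I)^(k+1))).

So m_A(x) = (x - 2)^3(x + 4).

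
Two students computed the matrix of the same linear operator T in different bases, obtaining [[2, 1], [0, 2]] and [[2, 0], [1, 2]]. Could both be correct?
Two matrices over a field are similar if and only if they have the same invariant factors.

Both A and B have characteristic polynomial (x - 2)^2 and minimal polynomial (x - 2)^2. Computing further, both have invariant factors (x - 2)^2. Hence A and B are similar.

Yes.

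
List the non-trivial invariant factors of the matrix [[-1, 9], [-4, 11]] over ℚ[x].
(x - 5)^2

The Jordan structure of A has elementary divisors (x - 5)^2. Arranging the block sizes at each eigenvalue in decreasing order and taking row products gives the invariant factors.

Invariant factors (smallest first, each dividing the next): (x - 5)^2.

Check: the last factor (x - 5)^2 is the minimal polynomial, and the product (x - 5)^2 is the characteristic polynomial.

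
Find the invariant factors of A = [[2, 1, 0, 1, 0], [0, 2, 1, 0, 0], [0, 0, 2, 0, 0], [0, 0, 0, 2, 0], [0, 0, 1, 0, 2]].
The Jordan structure of A has elementary divisors (x - 2)^3, (x - 2), (x - 2). Arranging the block sizes at each eigenvalue in decreasing order and taking row products gives the invariant factors.

Invariant factors (smallest first, each dividing the next): x - 2, x - 2, (x - 2)^3.

Check: the last factor (x - 2)^3 is the minimal polynomial, and the product (x - 2)^5 is the characteristic polynomial.

x - 2, x - 2, (x - 2)^3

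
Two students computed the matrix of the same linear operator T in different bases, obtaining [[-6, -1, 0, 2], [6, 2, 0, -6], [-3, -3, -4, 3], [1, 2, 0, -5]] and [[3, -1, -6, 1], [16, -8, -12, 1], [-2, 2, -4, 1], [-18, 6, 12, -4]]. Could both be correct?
Yes.

Two matrices over a field are similar if and only if they have the same invariant factors.

Both A and B have characteristic polynomial (x + 1)(x + 4)^3 and minimal polynomial (x + 1)(x + 4)^2. Computing further, both have invariant factors x + 4, (x + 1)(x + 4)^2. Hence A and B are similar.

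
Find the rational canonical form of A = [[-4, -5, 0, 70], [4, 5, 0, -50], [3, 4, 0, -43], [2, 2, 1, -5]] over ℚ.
The invariant factors of A (the non-unit diagonal entries of the Smith normal form of xI - A over ℚ[x]) are (x + 4)(x^3 - 2x - 5), each dividing the next. The characteristic polynomial is their product, (x + 4)(x^3 - 2x - 5).

The rational canonical form is the block-diagonal matrix of companion matrices C(f_i):
R = [[0, 0, 0, 20], [1, 0, 0, 13], [0, 1, 0, 2], [0, 0, 1, -4]].

Note the characteristic polynomial does not split into linear factors over ℚ, so A has no Jordan form over ℚ; the rational canonical form exists over any field.

R = [[0, 0, 0, 20], [1, 0, 0, 13], [0, 1, 0, 2], [0, 0, 1, -4]]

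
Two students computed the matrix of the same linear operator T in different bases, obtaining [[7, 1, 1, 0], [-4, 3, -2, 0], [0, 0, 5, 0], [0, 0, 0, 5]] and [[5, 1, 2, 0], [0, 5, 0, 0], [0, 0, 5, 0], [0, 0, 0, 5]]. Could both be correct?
Yes.

Two matrices over a field are similar if and only if they have the same invariant factors.

Both A and B have characteristic polynomial (x - 5)^4 and minimal polynomial (x - 5)^2. Computing further, both have invariant factors x - 5, x - 5, (x - 5)^2. Hence A and B are similar.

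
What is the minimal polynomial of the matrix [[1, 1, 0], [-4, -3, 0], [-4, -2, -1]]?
The characteristic polynomial factors as (x + 1)^3. The minimal polynomial is ∏(x - λ)^{k_λ} where k_λ is the size of the largest Jordan block at λ.

For λ = -1: rank(A + I) = 1, and the largest Jordan block has size 2 (the smallest k with rank((A + I)^k) = rank((A + I)^(k+1))).

So m_A(x) = (x + 1)^2.

m_A(x) = (x + 1)^2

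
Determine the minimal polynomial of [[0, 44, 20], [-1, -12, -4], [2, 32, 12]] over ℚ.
The characteristic polynomial factors as (x - 4)(x + 2)^2. The minimal polynomial is ∏(x - λ)^{k_λ} where k_λ is the size of the largest Jordan block at λ.

For λ = -2: rank(A + 2I) = 2, and the largest Jordan block has size 2 (the smallest k with rank((A + 2I)^k) = rank((A + 2I)^(k+1))).
For λ = 4: rank(A - 4I) = 2, and the largest Jordan block has size 1 (the smallest k with rank((A - 4I)^k) = rank((A - 4I)^(k+1))).

So m_A(x) = (x - 4)(x + 2)^2.

m_A(x) = (x - 4)(x + 2)^2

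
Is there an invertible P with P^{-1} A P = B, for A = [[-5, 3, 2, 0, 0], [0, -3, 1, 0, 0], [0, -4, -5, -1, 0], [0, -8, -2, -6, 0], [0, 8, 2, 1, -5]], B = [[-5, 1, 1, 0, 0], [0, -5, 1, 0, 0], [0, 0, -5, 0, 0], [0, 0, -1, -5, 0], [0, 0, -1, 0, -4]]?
Two matrices over a field are similar if and only if they have the same invariant factors.

Both A and B have characteristic polynomial (x + 4)(x + 5)^4 and minimal polynomial (x + 4)(x + 5)^3. Computing further, both have invariant factors x + 5, (x + 4)(x + 5)^3. Hence A and B are similar.

Yes.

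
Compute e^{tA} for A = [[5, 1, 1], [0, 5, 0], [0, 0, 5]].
e^{tA} = [[e^{5*t}, t*e^{5*t}, t*e^{5*t}], [0, e^{5*t}, 0], [0, 0, e^{5*t}]]

A has Jordan form J = [[5, 1, 0], [0, 5, 0], [0, 0, 5]] with A = PJP^{-1}, so e^{tA} = P e^{tJ} P^{-1}.

For a Jordan block J_k(λ), e^{tJ_k(λ)} = e^{λt} · (I + tN + t^2 N^2/2! + ... + t^{k-1} N^{k-1}/(k-1)!) where N is the nilpotent superdiagonal part.

Assembling the blocks and conjugating back gives the entries of e^{tA} as shown above.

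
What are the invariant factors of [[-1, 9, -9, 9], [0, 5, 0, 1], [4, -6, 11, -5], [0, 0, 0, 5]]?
The Jordan structure of A has elementary divisors (x - 5)^2, (x - 5)^2. Arranging the block sizes at each eigenvalue in decreasing order and taking row products gives the invariant factors.

Invariant factors (smallest first, each dividing the next): (x - 5)^2, (x - 5)^2.

Check: the last factor (x - 5)^2 is the minimal polynomial, and the product (x - 5)^4 is the characteristic polynomial.

(x - 5)^2, (x - 5)^2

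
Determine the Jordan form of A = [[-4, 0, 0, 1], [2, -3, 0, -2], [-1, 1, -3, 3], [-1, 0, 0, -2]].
The characteristic polynomial is det(xI - A) = (x + 3)^4, so the eigenvalues are -3 (algebraic multiplicity 4).

For λ = -3: rank(A + 3I) = 2, rank((A + 3I)^2) = 0. The eigenspace has dimension 4 - 2 = 2, so there are 2 Jordan blocks; the rank sequence gives block sizes [2, 2].

Assembling the blocks gives the Jordan form J above.

J = [[-3, 1, 0, 0], [0, -3, 0, 0], [0, 0, -3, 1], [0, 0, 0, -3]]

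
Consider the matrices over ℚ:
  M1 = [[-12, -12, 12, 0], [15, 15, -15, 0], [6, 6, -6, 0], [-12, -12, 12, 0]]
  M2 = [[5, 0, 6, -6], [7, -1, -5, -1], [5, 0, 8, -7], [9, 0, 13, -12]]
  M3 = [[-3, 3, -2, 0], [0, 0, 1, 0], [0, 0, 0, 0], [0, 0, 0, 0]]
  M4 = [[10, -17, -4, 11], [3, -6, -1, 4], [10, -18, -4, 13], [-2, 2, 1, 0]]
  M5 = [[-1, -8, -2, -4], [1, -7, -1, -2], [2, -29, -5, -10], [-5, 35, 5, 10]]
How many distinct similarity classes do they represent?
Characteristic polynomials: χ_{M1} = x^3(x + 3), χ_{M2} = (x - 1)^2(x + 1)^2, χ_{M3} = x^3(x + 3), χ_{M4} = (x - 1)^2(x + 1)^2, χ_{M5} = x^3(x + 3).

{M1}: invariant factors x, x, x(x + 3).

{M2}: invariant factors x + 1, (x - 1)^2(x + 1).

{M3, M5}: invariant factors x, x^2(x + 3).

{M4}: invariant factors (x - 1)^2(x + 1)^2.

Matrices are similar if and only if their invariant-factor lists agree; the partition into similarity classes is {M1}, {M2}, {M3, M5}, {M4}.

4 classes: {M1}, {M2}, {M3, M5}, {M4}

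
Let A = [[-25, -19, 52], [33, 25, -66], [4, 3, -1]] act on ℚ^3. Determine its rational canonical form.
The invariant factors of A (the non-unit diagonal entries of the Smith normal form of xI - A over ℚ[x]) are (x - 3)(x + 2)^2, each dividing the next. The characteristic polynomial is their product, (x - 3)(x + 2)^2.

The rational canonical form is the block-diagonal matrix of companion matrices C(f_i):
R = [[0, 0, 12], [1, 0, 8], [0, 1, -1]].

R = [[0, 0, 12], [1, 0, 8], [0, 1, -1]]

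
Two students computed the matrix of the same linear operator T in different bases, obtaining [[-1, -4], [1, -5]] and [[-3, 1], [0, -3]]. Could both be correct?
Yes.

Two matrices over a field are similar if and only if they have the same invariant factors.

Both A and B have characteristic polynomial (x + 3)^2 and minimal polynomial (x + 3)^2. Computing further, both have invariant factors (x + 3)^2. Hence A and B are similar.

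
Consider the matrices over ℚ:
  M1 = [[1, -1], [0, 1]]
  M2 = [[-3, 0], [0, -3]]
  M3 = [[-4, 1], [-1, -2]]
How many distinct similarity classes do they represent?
3 classes: {M1}, {M2}, {M3}

Characteristic polynomials: χ_{M1} = (x - 1)^2, χ_{M2} = (x + 3)^2, χ_{M3} = (x + 3)^2.

{M1}: invariant factors (x - 1)^2.

{M2}: invariant factors x + 3, x + 3.

{M3}: invariant factors (x + 3)^2.

Matrices are similar if and only if their invariant-factor lists agree; the partition into similarity classes is {M1}, {M2}, {M3}.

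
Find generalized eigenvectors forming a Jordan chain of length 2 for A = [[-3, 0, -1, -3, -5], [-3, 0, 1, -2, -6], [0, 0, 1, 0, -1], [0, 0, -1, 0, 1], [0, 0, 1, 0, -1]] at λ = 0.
v_1 = [[0, 2, -1, 2, -1]]^T, v_2 = [[0, 1, 0, 0, 0]]^T

We seek v_1 ∈ ker(A^2) \ ker(A), then set v_{i+1} = A v_i.

One such chain is v_1 = [[0, 2, -1, 2, -1]]^T, v_2 = [[0, 1, 0, 0, 0]]^T. Check: A v_2 = [[0, 0, 0, 0, 0]]^T = 0.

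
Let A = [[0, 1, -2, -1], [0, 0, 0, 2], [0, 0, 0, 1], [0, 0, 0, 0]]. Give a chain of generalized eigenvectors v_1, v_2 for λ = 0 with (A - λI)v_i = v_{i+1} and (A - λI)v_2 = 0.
We seek v_1 ∈ ker(A^2) \ ker(A), then set v_{i+1} = A v_i.

One such chain is v_1 = [[0, 1, 0, 0]]^T, v_2 = [[1, 0, 0, 0]]^T. Check: A v_2 = [[0, 0, 0, 0]]^T = 0.

v_1 = [[0, 1, 0, 0]]^T, v_2 = [[1, 0, 0, 0]]^T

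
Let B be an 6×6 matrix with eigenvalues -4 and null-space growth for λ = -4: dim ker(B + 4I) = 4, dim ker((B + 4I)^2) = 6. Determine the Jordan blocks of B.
Jordan blocks: (-4, 2), (-4, 2), (-4, 1), (-4, 1)

λ = -4: successive nullity increments [4, 2] count blocks of size ≥ k; block sizes are [2, 2, 1, 1].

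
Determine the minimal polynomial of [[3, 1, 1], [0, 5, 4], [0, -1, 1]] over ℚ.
m_A(x) = (x - 3)^3

The characteristic polynomial factors as (x - 3)^3. The minimal polynomial is ∏(x - λ)^{k_λ} where k_λ is the size of the largest Jordan block at λ.

For λ = 3: rank(A - 3I) = 2, and the largest Jordan block has size 3 (the smallest k with rank((A - 3I)^k) = rank((A - 3I)^(k+1))).

So m_A(x) = (x - 3)^3.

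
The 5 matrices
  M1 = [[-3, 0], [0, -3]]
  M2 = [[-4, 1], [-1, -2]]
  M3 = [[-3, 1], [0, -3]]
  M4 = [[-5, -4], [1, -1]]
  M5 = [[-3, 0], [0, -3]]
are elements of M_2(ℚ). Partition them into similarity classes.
2 classes: {M1, M5}, {M2, M3, M4}

Characteristic polynomials: χ_{M1} = (x + 3)^2, χ_{M2} = (x + 3)^2, χ_{M3} = (x + 3)^2, χ_{M4} = (x + 3)^2, χ_{M5} = (x + 3)^2.

{M1, M5}: invariant factors x + 3, x + 3.

{M2, M3, M4}: invariant factors (x + 3)^2.

Matrices are similar if and only if their invariant-factor lists agree; the partition into similarity classes is {M1, M5}, {M2, M3, M4}.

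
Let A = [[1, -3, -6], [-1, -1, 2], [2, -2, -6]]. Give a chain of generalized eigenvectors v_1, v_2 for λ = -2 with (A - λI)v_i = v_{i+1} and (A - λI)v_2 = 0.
v_1 = [[1, 0, 0]]^T, v_2 = [[3, -1, 2]]^T

We seek v_1 ∈ ker((A + 2I)^2) \ ker(A + 2I), then set v_{i+1} = (A + 2I) v_i.

One such chain is v_1 = [[1, 0, 0]]^T, v_2 = [[3, -1, 2]]^T. Check: (A + 2I) v_2 = [[0, 0, 0]]^T = 0.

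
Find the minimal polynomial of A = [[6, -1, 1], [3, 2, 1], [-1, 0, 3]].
The characteristic polynomial factors as (x - 4)^2(x - 3). The minimal polynomial is ∏(x - λ)^{k_λ} where k_λ is the size of the largest Jordan block at λ.

For λ = 3: rank(A - 3I) = 2, and the largest Jordan block has size 1 (the smallest k with rank((A - 3I)^k) = rank((A - 3I)^(k+1))).
For λ = 4: rank(A - 4I) = 2, and the largest Jordan block has size 2 (the smallest k with rank((A - 4I)^k) = rank((A - 4I)^(k+1))).

So m_A(x) = (x - 4)^2(x - 3).

m_A(x) = (x - 4)^2(x - 3)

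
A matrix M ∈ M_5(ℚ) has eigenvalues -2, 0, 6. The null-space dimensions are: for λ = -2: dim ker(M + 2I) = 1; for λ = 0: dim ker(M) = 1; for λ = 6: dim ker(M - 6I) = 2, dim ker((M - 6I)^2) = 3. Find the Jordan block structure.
λ = -2: successive nullity increments [1] count blocks of size ≥ k; block sizes are [1].
λ = 0: successive nullity increments [1] count blocks of size ≥ k; block sizes are [1].
λ = 6: successive nullity increments [2, 1] count blocks of size ≥ k; block sizes are [2, 1].

Jordan blocks: (-2, 1), (0, 1), (6, 2), (6, 1)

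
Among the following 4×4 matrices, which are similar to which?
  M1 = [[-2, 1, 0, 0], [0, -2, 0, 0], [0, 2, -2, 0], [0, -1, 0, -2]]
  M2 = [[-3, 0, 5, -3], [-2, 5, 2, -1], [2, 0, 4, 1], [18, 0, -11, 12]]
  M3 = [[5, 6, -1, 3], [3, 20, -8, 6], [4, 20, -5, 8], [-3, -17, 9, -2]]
2 classes: {M1}, {M2, M3}

Characteristic polynomials: χ_{M1} = (x + 2)^4, χ_{M2} = (x - 5)^3(x - 3), χ_{M3} = (x - 5)^3(x - 3).

{M1}: invariant factors x + 2, x + 2, (x + 2)^2.

{M2, M3}: invariant factors (x - 5)^3(x - 3).

Matrices are similar if and only if their invariant-factor lists agree; the partition into similarity classes is {M1}, {M2, M3}.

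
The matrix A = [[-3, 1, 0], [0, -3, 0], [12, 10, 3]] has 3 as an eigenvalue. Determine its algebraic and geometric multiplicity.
The characteristic polynomial is (x - 3)(x + 3)^2, so the factor x - 3 appears with exponent 1: the algebraic multiplicity is 1.

rank(A - 3I) = 2, so the eigenspace has dimension 3 - 2 = 1: the geometric multiplicity is 1.

algebraic multiplicity 1, geometric multiplicity 1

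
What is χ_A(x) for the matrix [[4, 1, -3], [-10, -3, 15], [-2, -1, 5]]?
χ_A(x) = (x - 2)^3

xI - A = [[x - 4, -1, 3], [10, x + 3, -15], [2, 1, x - 5]].

Expanding det(xI - A) along the first row:
det(xI - A) = + (x - 4)·det([[x + 3, -15], [1, x - 5]]) - (-1)·det([[10, -15], [2, x - 5]]) + (3)·det([[10, x + 3], [2, 1]]).

Evaluating gives χ_A(x) = x^3 - 6x^2 + 12x - 8 = (x - 2)^3.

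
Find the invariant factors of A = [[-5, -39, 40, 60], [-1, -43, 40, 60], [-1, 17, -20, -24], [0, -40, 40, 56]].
x + 4, x(x + 4)^2

The Jordan structure of A has elementary divisors (x + 4)^2, (x + 4), x. Arranging the block sizes at each eigenvalue in decreasing order and taking row products gives the invariant factors.

Invariant factors (smallest first, each dividing the next): x + 4, x(x + 4)^2.

Check: the last factor x(x + 4)^2 is the minimal polynomial, and the product x(x + 4)^3 is the characteristic polynomial.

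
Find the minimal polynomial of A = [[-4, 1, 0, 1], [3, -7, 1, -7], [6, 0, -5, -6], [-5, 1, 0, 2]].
m_A(x) = (x - 1)(x + 5)^3

The characteristic polynomial factors as (x - 1)(x + 5)^3. The minimal polynomial is ∏(x - λ)^{k_λ} where k_λ is the size of the largest Jordan block at λ.

For λ = -5: rank(A + 5I) = 3, and the largest Jordan block has size 3 (the smallest k with rank((A + 5I)^k) = rank((A + 5I)^(k+1))).
For λ = 1: rank(A - I) = 3, and the largest Jordan block has size 1 (the smallest k with rank((A - I)^k) = rank((A - I)^(k+1))).

So m_A(x) = (x - 1)(x + 5)^3.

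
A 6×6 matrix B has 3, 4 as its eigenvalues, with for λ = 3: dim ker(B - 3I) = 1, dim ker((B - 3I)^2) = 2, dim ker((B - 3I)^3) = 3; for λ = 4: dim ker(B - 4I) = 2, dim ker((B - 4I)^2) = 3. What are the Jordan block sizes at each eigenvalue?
λ = 3: successive nullity increments [1, 1, 1] count blocks of size ≥ k; block sizes are [3].
λ = 4: successive nullity increments [2, 1] count blocks of size ≥ k; block sizes are [2, 1].

Jordan blocks: (3, 3), (4, 2), (4, 1)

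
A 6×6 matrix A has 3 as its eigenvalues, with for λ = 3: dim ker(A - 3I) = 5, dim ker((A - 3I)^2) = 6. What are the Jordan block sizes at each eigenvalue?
Jordan blocks: (3, 2), (3, 1), (3, 1), (3, 1), (3, 1)

λ = 3: successive nullity increments [5, 1] count blocks of size ≥ k; block sizes are [2, 1, 1, 1, 1].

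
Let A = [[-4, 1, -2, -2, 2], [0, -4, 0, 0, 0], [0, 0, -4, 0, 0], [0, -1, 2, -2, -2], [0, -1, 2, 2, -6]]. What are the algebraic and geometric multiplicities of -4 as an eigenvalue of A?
The characteristic polynomial is (x + 4)^5, so the factor x + 4 appears with exponent 5: the algebraic multiplicity is 5.

rank(A + 4I) = 1, so the eigenspace has dimension 5 - 1 = 4: the geometric multiplicity is 4.

Since 4 < 5, A is not diagonalizable.

algebraic multiplicity 5, geometric multiplicity 4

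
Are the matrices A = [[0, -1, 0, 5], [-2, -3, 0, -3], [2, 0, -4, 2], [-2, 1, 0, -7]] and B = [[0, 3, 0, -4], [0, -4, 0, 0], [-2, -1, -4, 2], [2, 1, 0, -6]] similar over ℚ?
Yes.

Two matrices over a field are similar if and only if they have the same invariant factors.

Both A and B have characteristic polynomial (x + 2)(x + 4)^3 and minimal polynomial (x + 2)(x + 4)^2. Computing further, both have invariant factors x + 4, (x + 2)(x + 4)^2. Hence A and B are similar.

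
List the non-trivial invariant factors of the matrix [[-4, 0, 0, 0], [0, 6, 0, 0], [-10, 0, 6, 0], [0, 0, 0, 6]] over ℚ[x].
The Jordan structure of A has elementary divisors (x + 4), (x - 6), (x - 6), (x - 6). Arranging the block sizes at each eigenvalue in decreasing order and taking row products gives the invariant factors.

Invariant factors (smallest first, each dividing the next): x - 6, x - 6, (x - 6)(x + 4).

Check: the last factor (x - 6)(x + 4) is the minimal polynomial, and the product (x - 6)^3(x + 4) is the characteristic polynomial.

x - 6, x - 6, (x - 6)(x + 4)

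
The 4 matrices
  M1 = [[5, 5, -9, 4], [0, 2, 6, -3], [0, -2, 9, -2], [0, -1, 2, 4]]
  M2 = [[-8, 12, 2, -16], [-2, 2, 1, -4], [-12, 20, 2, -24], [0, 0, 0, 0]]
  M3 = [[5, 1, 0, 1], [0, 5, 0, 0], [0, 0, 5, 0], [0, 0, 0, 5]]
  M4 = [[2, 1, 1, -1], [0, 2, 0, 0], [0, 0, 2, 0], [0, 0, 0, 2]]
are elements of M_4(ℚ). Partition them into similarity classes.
Characteristic polynomials: χ_{M1} = (x - 5)^4, χ_{M2} = x^3(x + 4), χ_{M3} = (x - 5)^4, χ_{M4} = (x - 2)^4.

{M1}: invariant factors x - 5, (x - 5)^3.

{M2}: invariant factors x, x^2(x + 4).

{M3}: invariant factors x - 5, x - 5, (x - 5)^2.

{M4}: invariant factors x - 2, x - 2, (x - 2)^2.

Matrices are similar if and only if their invariant-factor lists agree; the partition into similarity classes is {M1}, {M2}, {M3}, {M4}.

4 classes: {M1}, {M2}, {M3}, {M4}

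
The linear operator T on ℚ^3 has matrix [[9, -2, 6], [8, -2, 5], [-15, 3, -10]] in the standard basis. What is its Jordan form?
J = [[-1, 1, 0], [0, -1, 1], [0, 0, -1]]

The characteristic polynomial is det(xI - A) = (x + 1)^3, so the eigenvalues are -1 (algebraic multiplicity 3).

For λ = -1: rank(A + I) = 2, rank((A + I)^2) = 1, rank((A + I)^3) = 0. The eigenspace has dimension 3 - 2 = 1, so there is 1 Jordan block; the rank sequence gives block sizes [3].

Assembling the blocks gives the Jordan form J above.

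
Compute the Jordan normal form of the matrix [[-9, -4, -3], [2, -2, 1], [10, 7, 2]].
J = [[-3, 1, 0], [0, -3, 1], [0, 0, -3]]

The characteristic polynomial is det(xI - A) = (x + 3)^3, so the eigenvalues are -3 (algebraic multiplicity 3).

For λ = -3: rank(A + 3I) = 2, rank((A + 3I)^2) = 1, rank((A + 3I)^3) = 0. The eigenspace has dimension 3 - 2 = 1, so there is 1 Jordan block; the rank sequence gives block sizes [3].

Assembling the blocks gives the Jordan form J above.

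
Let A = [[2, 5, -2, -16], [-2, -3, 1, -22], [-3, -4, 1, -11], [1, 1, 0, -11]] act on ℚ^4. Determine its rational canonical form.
R = [[0, 0, 0, 0], [1, 0, 0, -45], [0, 1, 0, -39], [0, 0, 1, -11]]

The invariant factors of A (the non-unit diagonal entries of the Smith normal form of xI - A over ℚ[x]) are x(x + 3)^2(x + 5), each dividing the next. The characteristic polynomial is their product, x(x + 3)^2(x + 5).

The rational canonical form is the block-diagonal matrix of companion matrices C(f_i):
R = [[0, 0, 0, 0], [1, 0, 0, -45], [0, 1, 0, -39], [0, 0, 1, -11]].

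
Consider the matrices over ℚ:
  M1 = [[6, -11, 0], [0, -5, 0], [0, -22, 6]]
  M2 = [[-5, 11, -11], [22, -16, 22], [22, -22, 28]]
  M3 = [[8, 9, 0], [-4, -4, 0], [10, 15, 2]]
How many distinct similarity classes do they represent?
2 classes: {M1, M2}, {M3}

Characteristic polynomials: χ_{M1} = (x - 6)^2(x + 5), χ_{M2} = (x - 6)^2(x + 5), χ_{M3} = (x - 2)^3.

{M1, M2}: invariant factors x - 6, (x - 6)(x + 5).

{M3}: invariant factors x - 2, (x - 2)^2.

Matrices are similar if and only if their invariant-factor lists agree; the partition into similarity classes is {M1, M2}, {M3}.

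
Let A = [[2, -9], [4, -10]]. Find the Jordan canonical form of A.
The characteristic polynomial is det(xI - A) = (x + 4)^2, so the eigenvalues are -4 (algebraic multiplicity 2).

For λ = -4: rank(A + 4I) = 1, rank((A + 4I)^2) = 0. The eigenspace has dimension 2 - 1 = 1, so there is 1 Jordan block; the rank sequence gives block sizes [2].

Assembling the blocks gives the Jordan form J above.

J = [[-4, 1], [0, -4]]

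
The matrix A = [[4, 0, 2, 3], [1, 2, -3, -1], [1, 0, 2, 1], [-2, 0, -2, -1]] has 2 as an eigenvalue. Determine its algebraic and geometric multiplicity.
algebraic multiplicity 3, geometric multiplicity 1

The characteristic polynomial is (x - 2)^3(x - 1), so the factor x - 2 appears with exponent 3: the algebraic multiplicity is 3.

rank(A - 2I) = 3, so the eigenspace has dimension 4 - 3 = 1: the geometric multiplicity is 1.

Since 1 < 3, A is not diagonalizable.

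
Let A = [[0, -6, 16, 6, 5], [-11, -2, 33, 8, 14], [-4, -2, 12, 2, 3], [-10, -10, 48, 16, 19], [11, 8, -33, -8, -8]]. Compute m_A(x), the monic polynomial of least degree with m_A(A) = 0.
The characteristic polynomial factors as (x - 6)^2(x - 2)^3. The minimal polynomial is ∏(x - λ)^{k_λ} where k_λ is the size of the largest Jordan block at λ.

For λ = 2: rank(A - 2I) = 4, and the largest Jordan block has size 3 (the smallest k with rank((A - 2I)^k) = rank((A - 2I)^(k+1))).
For λ = 6: rank(A - 6I) = 3, and the largest Jordan block has size 1 (the smallest k with rank((A - 6I)^k) = rank((A - 6I)^(k+1))).

So m_A(x) = (x - 6)(x - 2)^3.

m_A(x) = (x - 6)(x - 2)^3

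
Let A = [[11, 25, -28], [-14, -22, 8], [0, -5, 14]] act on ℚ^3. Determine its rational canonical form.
R = [[0, 0, -8], [1, 0, 6], [0, 1, 3]]

The invariant factors of A (the non-unit diagonal entries of the Smith normal form of xI - A over ℚ[x]) are (x - 4)(x - 1)(x + 2), each dividing the next. The characteristic polynomial is their product, (x - 4)(x - 1)(x + 2).

The rational canonical form is the block-diagonal matrix of companion matrices C(f_i):
R = [[0, 0, -8], [1, 0, 6], [0, 1, 3]].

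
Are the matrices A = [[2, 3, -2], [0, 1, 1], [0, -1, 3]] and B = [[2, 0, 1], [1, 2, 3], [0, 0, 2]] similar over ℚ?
Two matrices over a field are similar if and only if they have the same invariant factors.

Both A and B have characteristic polynomial (x - 2)^3 and minimal polynomial (x - 2)^3. Computing further, both have invariant factors (x - 2)^3. Hence A and B are similar.

Yes.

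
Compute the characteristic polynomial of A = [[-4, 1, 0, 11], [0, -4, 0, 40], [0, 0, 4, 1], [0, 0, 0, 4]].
xI - A = [[x + 4, -1, 0, -11], [0, x + 4, 0, -40], [0, 0, x - 4, -1], [0, 0, 0, x - 4]].

Expanding det(xI - A) along the first row:
det(xI - A) = + (x + 4)·det([[x + 4, 0, -40], [0, x - 4, -1], [0, 0, x - 4]]) - (-1)·det([[0, 0, -40], [0, x - 4, -1], [0, 0, x - 4]]) + (0)·det([[0, x + 4, -40], [0, 0, -1], [0, 0, x - 4]]) - (-11)·det([[0, x + 4, 0], [0, 0, x - 4], [0, 0, 0]]).

Evaluating gives χ_A(x) = x^4 - 32x^2 + 256 = (x - 4)^2(x + 4)^2.

χ_A(x) = (x - 4)^2(x + 4)^2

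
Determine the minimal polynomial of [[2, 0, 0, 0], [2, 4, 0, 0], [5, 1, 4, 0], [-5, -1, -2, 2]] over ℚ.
The characteristic polynomial factors as (x - 4)^2(x - 2)^2. The minimal polynomial is ∏(x - λ)^{k_λ} where k_λ is the size of the largest Jordan block at λ.

For λ = 2: rank(A - 2I) = 2, and the largest Jordan block has size 1 (the smallest k with rank((A - 2I)^k) = rank((A - 2I)^(k+1))).
For λ = 4: rank(A - 4I) = 3, and the largest Jordan block has size 2 (the smallest k with rank((A - 4I)^k) = rank((A - 4I)^(k+1))).

So m_A(x) = (x - 4)^2(x - 2).

m_A(x) = (x - 4)^2(x - 2)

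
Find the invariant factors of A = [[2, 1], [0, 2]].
(x - 2)^2

The Jordan structure of A has elementary divisors (x - 2)^2. Arranging the block sizes at each eigenvalue in decreasing order and taking row products gives the invariant factors.

Invariant factors (smallest first, each dividing the next): (x - 2)^2.

Check: the last factor (x - 2)^2 is the minimal polynomial, and the product (x - 2)^2 is the characteristic polynomial.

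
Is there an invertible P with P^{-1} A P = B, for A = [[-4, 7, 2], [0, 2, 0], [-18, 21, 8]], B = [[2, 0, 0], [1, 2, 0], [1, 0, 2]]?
Yes.

Two matrices over a field are similar if and only if they have the same invariant factors.

Both A and B have characteristic polynomial (x - 2)^3 and minimal polynomial (x - 2)^2. Computing further, both have invariant factors x - 2, (x - 2)^2. Hence A and B are similar.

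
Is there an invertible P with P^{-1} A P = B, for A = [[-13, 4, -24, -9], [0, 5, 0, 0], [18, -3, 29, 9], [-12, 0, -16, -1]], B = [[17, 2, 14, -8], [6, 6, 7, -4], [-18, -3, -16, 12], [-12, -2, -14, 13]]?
No.

Both have characteristic polynomial (x - 5)^4 and minimal polynomial (x - 5)^2. But rank(A - 5I) = 2 for A while rank(B - 5I) = 1 for B, so the number of Jordan blocks at λ = 5 differs. A and B are not similar.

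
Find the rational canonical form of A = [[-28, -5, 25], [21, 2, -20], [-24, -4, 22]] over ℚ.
The invariant factors of A (the non-unit diagonal entries of the Smith normal form of xI - A over ℚ[x]) are (x - 2)(x + 3)^2, each dividing the next. The characteristic polynomial is their product, (x - 2)(x + 3)^2.

The rational canonical form is the block-diagonal matrix of companion matrices C(f_i):
R = [[0, 0, 18], [1, 0, 3], [0, 1, -4]].

R = [[0, 0, 18], [1, 0, 3], [0, 1, -4]]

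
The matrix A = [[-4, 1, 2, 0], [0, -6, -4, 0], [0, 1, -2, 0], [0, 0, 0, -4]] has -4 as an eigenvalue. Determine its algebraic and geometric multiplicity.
algebraic multiplicity 4, geometric multiplicity 3

The characteristic polynomial is (x + 4)^4, so the factor x + 4 appears with exponent 4: the algebraic multiplicity is 4.

rank(A + 4I) = 1, so the eigenspace has dimension 4 - 1 = 3: the geometric multiplicity is 3.

Since 3 < 4, A is not diagonalizable.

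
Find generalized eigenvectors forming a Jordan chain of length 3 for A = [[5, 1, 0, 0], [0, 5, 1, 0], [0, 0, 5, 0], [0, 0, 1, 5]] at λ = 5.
v_1 = [[0, 1, 1, 0]]^T, v_2 = [[1, 1, 0, 1]]^T, v_3 = [[1, 0, 0, 0]]^T

We seek v_1 ∈ ker((A - 5I)^3) \ ker((A - 5I)^2), then set v_{i+1} = (A - 5I) v_i.

One such chain is v_1 = [[0, 1, 1, 0]]^T, v_2 = [[1, 1, 0, 1]]^T, v_3 = [[1, 0, 0, 0]]^T. Check: (A - 5I) v_3 = [[0, 0, 0, 0]]^T = 0.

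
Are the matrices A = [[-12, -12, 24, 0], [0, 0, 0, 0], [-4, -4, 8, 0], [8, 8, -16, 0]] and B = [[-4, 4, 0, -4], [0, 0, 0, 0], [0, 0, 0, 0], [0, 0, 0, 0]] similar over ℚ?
Yes.

Two matrices over a field are similar if and only if they have the same invariant factors.

Both A and B have characteristic polynomial x^3(x + 4) and minimal polynomial x(x + 4). Computing further, both have invariant factors x, x, x(x + 4). Hence A and B are similar.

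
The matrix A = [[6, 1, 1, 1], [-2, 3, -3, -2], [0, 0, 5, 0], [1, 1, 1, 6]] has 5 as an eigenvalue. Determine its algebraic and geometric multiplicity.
The characteristic polynomial is (x - 5)^4, so the factor x - 5 appears with exponent 4: the algebraic multiplicity is 4.

rank(A - 5I) = 2, so the eigenspace has dimension 4 - 2 = 2: the geometric multiplicity is 2.

Since 2 < 4, A is not diagonalizable.

algebraic multiplicity 4, geometric multiplicity 2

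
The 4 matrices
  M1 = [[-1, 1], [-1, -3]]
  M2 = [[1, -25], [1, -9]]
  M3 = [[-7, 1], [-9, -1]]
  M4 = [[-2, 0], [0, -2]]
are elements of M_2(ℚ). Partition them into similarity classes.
Characteristic polynomials: χ_{M1} = (x + 2)^2, χ_{M2} = (x + 4)^2, χ_{M3} = (x + 4)^2, χ_{M4} = (x + 2)^2.

{M1}: invariant factors (x + 2)^2.

{M2, M3}: invariant factors (x + 4)^2.

{M4}: invariant factors x + 2, x + 2.

Matrices are similar if and only if their invariant-factor lists agree; the partition into similarity classes is {M1}, {M2, M3}, {M4}.

3 classes: {M1}, {M2, M3}, {M4}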